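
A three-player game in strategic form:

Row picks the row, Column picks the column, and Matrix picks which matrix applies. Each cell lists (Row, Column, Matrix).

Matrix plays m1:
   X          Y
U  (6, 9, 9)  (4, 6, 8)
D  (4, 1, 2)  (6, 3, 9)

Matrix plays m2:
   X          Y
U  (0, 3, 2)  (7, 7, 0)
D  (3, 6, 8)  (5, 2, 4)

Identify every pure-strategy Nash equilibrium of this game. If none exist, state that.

(U, X, m1); (D, X, m2); (D, Y, m1)

(U, X, m1): Row gets 6, best alternative 4; Column gets 9, best alternative 6; Matrix gets 9, best alternative 2. No profitable deviation — NE.
(U, X, m2): Row can switch to D (0 → 3). Not NE.
(U, Y, m1): Row can switch to D (4 → 6). Not NE.
(U, Y, m2): Matrix can switch to m1 (0 → 8). Not NE.
(D, X, m1): Row can switch to U (4 → 6). Not NE.
(D, X, m2): Row gets 3, best alternative 0; Column gets 6, best alternative 2; Matrix gets 8, best alternative 2. No profitable deviation — NE.
(D, Y, m1): Row gets 6, best alternative 4; Column gets 3, best alternative 1; Matrix gets 9, best alternative 4. No profitable deviation — NE.
(D, Y, m2): Row can switch to U (5 → 7). Not NE.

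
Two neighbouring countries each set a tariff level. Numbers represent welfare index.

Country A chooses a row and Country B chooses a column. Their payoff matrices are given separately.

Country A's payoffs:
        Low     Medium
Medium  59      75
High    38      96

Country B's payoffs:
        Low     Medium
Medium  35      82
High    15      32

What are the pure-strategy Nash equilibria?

The unique pure-strategy Nash equilibrium is (High, Medium).

Mark each player's best response to every combination of opponents' strategies; a profile where every player is best-responding is a pure Nash equilibrium.
Country A against Low: payoffs 59, 38 → best response Medium.
Country A against Medium: payoffs 75, 96 → best response High.
Country B against Medium: payoffs 35, 82 → best response Medium.
Country B against High: payoffs 15, 32 → best response Medium.
Mutual best responses: (High, Medium).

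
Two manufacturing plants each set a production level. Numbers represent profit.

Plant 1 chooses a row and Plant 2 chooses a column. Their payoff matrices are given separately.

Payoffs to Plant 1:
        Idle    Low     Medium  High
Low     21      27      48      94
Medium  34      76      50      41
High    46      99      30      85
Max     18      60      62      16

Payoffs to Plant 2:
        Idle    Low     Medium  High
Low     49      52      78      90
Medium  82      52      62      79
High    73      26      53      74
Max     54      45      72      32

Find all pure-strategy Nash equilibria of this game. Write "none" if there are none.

Check each profile: it is a Nash equilibrium iff no player can strictly gain by switching unilaterally.
(Low, Idle): Plant 1 can switch to Medium (21 → 34). Not NE.
(Low, Low): Plant 1 can switch to Medium (27 → 76). Not NE.
(Low, Medium): Plant 1 can switch to Medium (48 → 50). Not NE.
(Low, High): Plant 1 gets 94, best alternative 85; Plant 2 gets 90, best alternative 78. No profitable deviation — NE.
(Medium, Idle): Plant 1 can switch to High (34 → 46). Not NE.
(Medium, Low): Plant 1 can switch to High (76 → 99). Not NE.
(Medium, Medium): Plant 1 can switch to Max (50 → 62). Not NE.
(Medium, High): Plant 1 can switch to Low (41 → 94). Not NE.
(High, Idle): Plant 2 can switch to High (73 → 74). Not NE.
(High, Low): Plant 2 can switch to Idle (26 → 73). Not NE.
(High, Medium): Plant 1 can switch to Low (30 → 48). Not NE.
(High, High): Plant 1 can switch to Low (85 → 94). Not NE.
(Max, Idle): Plant 1 can switch to Low (18 → 21). Not NE.
(Max, Medium): Plant 1 gets 62, best alternative 50; Plant 2 gets 72, best alternative 54. No profitable deviation — NE.
(The remaining 2 profiles each have a profitable deviation by the same check.)

Pure-strategy Nash equilibria: (Low, High); (Max, Medium)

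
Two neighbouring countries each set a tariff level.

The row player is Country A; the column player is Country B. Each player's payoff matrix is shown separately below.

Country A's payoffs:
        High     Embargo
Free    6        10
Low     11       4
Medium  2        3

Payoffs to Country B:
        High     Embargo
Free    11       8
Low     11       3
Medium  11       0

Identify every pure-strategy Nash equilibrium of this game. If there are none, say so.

(Free, High): Country A can switch to Low (6 → 11). Not NE.
(Free, Embargo): Country B can switch to High (8 → 11). Not NE.
(Low, High): Country A gets 11, best alternative 6; Country B gets 11, best alternative 3. No profitable deviation — NE.
(Low, Embargo): Country A can switch to Free (4 → 10). Not NE.
(Medium, High): Country A can switch to Free (2 → 6). Not NE.
(Medium, Embargo): Country A can switch to Free (3 → 10). Not NE.

The unique pure-strategy Nash equilibrium is (Low, High).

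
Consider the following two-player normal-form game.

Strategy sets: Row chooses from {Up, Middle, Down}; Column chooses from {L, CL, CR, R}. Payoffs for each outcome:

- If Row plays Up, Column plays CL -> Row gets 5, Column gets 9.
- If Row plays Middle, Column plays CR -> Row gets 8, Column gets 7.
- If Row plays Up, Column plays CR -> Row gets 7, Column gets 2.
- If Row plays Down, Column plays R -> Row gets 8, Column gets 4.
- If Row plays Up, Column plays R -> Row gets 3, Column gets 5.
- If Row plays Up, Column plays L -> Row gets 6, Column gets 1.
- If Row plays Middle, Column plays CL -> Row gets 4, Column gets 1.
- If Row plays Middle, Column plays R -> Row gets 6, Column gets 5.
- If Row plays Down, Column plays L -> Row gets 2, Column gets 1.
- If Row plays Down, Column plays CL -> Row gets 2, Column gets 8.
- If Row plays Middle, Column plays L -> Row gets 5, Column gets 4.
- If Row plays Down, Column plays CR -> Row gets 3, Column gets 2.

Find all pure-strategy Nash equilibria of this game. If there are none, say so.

For each strategy profile, look for a profitable unilateral deviation.
(Up, L): Column can switch to CL (1 → 9). Not NE.
(Up, CL): Row gets 5, best alternative 4; Column gets 9, best alternative 5. No profitable deviation — NE.
(Up, CR): Row can switch to Middle (7 → 8). Not NE.
(Up, R): Row can switch to Middle (3 → 6). Not NE.
(Middle, L): Row can switch to Up (5 → 6). Not NE.
(Middle, CL): Row can switch to Up (4 → 5). Not NE.
(Middle, CR): Row gets 8, best alternative 7; Column gets 7, best alternative 5. No profitable deviation — NE.
(Middle, R): Row can switch to Down (6 → 8). Not NE.
(The remaining 4 profiles each have a profitable deviation by the same check.)

Pure-strategy Nash equilibria: (Up, CL), (Middle, CR)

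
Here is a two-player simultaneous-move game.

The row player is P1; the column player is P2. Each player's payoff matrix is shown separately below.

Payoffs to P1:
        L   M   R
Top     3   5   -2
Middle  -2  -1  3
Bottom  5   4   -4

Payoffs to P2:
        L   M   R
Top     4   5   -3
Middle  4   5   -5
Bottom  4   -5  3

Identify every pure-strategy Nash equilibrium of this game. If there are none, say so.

(Top, L): P1 can switch to Bottom (3 → 5). Not NE.
(Top, M): P1 gets 5, best alternative 4; P2 gets 5, best alternative 4. No profitable deviation — NE.
(Top, R): P1 can switch to Middle (-2 → 3). Not NE.
(Middle, L): P1 can switch to Top (-2 → 3). Not NE.
(Middle, M): P1 can switch to Top (-1 → 5). Not NE.
(Middle, R): P2 can switch to L (-5 → 4). Not NE.
(Bottom, L): P1 gets 5, best alternative 3; P2 gets 4, best alternative 3. No profitable deviation — NE.
(Bottom, M): P1 can switch to Top (4 → 5). Not NE.
(Bottom, R): P1 can switch to Top (-4 → -2). Not NE.

Pure-strategy Nash equilibria: (Top, M) and (Bottom, L)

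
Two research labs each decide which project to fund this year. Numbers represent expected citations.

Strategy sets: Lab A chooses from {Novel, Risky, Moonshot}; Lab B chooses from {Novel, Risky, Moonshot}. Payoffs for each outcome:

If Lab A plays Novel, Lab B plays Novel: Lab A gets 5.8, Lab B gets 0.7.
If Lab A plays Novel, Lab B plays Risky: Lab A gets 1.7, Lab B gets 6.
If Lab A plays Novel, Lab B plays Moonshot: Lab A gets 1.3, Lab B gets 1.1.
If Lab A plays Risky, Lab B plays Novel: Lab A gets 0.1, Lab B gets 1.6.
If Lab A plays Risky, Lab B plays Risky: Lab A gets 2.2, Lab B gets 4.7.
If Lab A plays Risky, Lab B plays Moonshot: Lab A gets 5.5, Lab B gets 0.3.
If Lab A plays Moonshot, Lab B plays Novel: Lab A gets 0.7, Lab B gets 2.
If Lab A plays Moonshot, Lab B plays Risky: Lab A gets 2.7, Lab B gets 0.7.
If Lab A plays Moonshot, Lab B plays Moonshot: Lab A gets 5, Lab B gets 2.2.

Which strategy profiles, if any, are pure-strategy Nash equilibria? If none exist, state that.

none

For each player, find the best response to each opponent profile; mutual best responses are the pure NE.
Lab A against Novel: payoffs 5.8, 0.1, 0.7 → best response Novel.
Lab A against Risky: payoffs 1.7, 2.2, 2.7 → best response Moonshot.
Lab A against Moonshot: payoffs 1.3, 5.5, 5 → best response Risky.
Lab B against Novel: payoffs 0.7, 6, 1.1 → best response Risky.
Lab B against Risky: payoffs 1.6, 4.7, 0.3 → best response Risky.
Lab B against Moonshot: payoffs 2, 0.7, 2.2 → best response Moonshot.
No profile is a mutual best response for all players.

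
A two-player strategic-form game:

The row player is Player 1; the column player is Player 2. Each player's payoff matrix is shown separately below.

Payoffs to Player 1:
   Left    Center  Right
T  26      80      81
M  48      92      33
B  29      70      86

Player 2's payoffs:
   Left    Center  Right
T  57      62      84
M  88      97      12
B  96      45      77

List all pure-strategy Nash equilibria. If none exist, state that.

Check each profile: it is a Nash equilibrium iff no player can strictly gain by switching unilaterally.
(T, Left): Player 1 can switch to M (26 → 48). Not NE.
(T, Center): Player 1 can switch to M (80 → 92). Not NE.
(T, Right): Player 1 can switch to B (81 → 86). Not NE.
(M, Left): Player 2 can switch to Center (88 → 97). Not NE.
(M, Center): Player 1 gets 92, best alternative 80; Player 2 gets 97, best alternative 88. No profitable deviation — NE.
(M, Right): Player 1 can switch to T (33 → 81). Not NE.
(B, Left): Player 1 can switch to M (29 → 48). Not NE.
(The remaining 2 profiles each have a profitable deviation by the same check.)

(M, Center)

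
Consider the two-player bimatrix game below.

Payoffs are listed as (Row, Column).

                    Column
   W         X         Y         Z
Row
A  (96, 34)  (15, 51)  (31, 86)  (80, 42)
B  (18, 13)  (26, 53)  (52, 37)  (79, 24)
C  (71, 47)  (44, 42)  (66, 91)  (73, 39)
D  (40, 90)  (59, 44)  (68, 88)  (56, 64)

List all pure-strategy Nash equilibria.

none

Mark each player's best response to every combination of opponents' strategies; a profile where every player is best-responding is a pure Nash equilibrium.
Row against W: payoffs 96, 18, 71, 40 → best response A.
Row against X: payoffs 15, 26, 44, 59 → best response D.
Row against Y: payoffs 31, 52, 66, 68 → best response D.
Row against Z: payoffs 80, 79, 73, 56 → best response A.
Column against A: payoffs 34, 51, 86, 42 → best response Y.
Column against B: payoffs 13, 53, 37, 24 → best response X.
Column against C: payoffs 47, 42, 91, 39 → best response Y.
Column against D: payoffs 90, 44, 88, 64 → best response W.
No profile is a mutual best response for all players.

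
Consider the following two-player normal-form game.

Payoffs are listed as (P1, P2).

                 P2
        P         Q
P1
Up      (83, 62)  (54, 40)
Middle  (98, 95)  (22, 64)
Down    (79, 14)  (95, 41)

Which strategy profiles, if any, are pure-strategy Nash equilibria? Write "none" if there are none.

(Up, P): P1 can switch to Middle (83 → 98). Not NE.
(Up, Q): P1 can switch to Down (54 → 95). Not NE.
(Middle, P): P1 gets 98, best alternative 83; P2 gets 95, best alternative 64. No profitable deviation — NE.
(Middle, Q): P1 can switch to Up (22 → 54). Not NE.
(Down, P): P1 can switch to Up (79 → 83). Not NE.
(Down, Q): P1 gets 95, best alternative 54; P2 gets 41, best alternative 14. No profitable deviation — NE.

The pure Nash equilibria are (Middle, P) and (Down, Q).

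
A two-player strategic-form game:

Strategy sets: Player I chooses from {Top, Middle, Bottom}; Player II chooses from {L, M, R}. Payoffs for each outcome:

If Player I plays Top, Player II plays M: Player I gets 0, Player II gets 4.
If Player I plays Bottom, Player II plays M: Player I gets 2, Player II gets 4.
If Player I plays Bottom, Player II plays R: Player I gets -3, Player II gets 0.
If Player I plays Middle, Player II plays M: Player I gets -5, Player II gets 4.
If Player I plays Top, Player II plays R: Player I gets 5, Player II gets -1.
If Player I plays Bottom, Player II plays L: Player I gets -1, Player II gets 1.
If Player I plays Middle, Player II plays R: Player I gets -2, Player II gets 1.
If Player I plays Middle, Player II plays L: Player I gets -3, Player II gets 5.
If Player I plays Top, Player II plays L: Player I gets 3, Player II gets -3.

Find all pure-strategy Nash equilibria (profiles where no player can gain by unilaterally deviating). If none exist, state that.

Player I against L: payoffs 3, -3, -1 → best response Top.
Player I against M: payoffs 0, -5, 2 → best response Bottom.
Player I against R: payoffs 5, -2, -3 → best response Top.
Player II against Top: payoffs -3, 4, -1 → best response M.
Player II against Middle: payoffs 5, 4, 1 → best response L.
Player II against Bottom: payoffs 1, 4, 0 → best response M.
Mutual best responses: (Bottom, M).

(Bottom, M)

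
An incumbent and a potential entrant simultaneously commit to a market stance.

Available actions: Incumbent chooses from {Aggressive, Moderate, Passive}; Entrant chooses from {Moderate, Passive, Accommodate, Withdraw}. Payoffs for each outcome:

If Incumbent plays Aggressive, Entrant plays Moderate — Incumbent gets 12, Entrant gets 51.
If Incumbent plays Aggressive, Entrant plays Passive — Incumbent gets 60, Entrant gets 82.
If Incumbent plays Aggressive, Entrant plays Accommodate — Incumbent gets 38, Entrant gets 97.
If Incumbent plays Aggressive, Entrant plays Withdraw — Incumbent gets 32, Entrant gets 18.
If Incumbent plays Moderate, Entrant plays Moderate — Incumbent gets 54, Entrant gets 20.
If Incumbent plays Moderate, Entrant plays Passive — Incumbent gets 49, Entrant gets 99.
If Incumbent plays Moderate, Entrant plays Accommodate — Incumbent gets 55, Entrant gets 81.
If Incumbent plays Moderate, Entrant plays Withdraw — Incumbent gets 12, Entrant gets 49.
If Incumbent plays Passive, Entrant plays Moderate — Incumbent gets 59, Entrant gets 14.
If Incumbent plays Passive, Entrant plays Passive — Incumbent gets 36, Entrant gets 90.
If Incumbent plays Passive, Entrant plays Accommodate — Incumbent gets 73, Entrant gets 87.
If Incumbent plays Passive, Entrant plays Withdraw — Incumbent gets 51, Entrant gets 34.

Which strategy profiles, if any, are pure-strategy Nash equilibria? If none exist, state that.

Incumbent against Moderate: payoffs 12, 54, 59 → best response Passive.
Incumbent against Passive: payoffs 60, 49, 36 → best response Aggressive.
Incumbent against Accommodate: payoffs 38, 55, 73 → best response Passive.
Incumbent against Withdraw: payoffs 32, 12, 51 → best response Passive.
Entrant against Aggressive: payoffs 51, 82, 97, 18 → best response Accommodate.
Entrant against Moderate: payoffs 20, 99, 81, 49 → best response Passive.
Entrant against Passive: payoffs 14, 90, 87, 34 → best response Passive.
No profile is a mutual best response for all players.

This game has no pure Nash equilibrium.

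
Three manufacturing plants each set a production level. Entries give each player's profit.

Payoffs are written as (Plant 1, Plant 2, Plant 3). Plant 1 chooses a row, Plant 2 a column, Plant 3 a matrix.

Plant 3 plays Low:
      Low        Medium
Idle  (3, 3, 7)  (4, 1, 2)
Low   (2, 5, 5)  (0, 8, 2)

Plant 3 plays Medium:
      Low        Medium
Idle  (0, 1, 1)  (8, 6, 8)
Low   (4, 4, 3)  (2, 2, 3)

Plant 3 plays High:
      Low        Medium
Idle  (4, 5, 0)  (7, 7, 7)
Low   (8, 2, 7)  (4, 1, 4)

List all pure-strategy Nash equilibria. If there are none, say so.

Check each profile: it is a Nash equilibrium iff no player can strictly gain by switching unilaterally.
(Idle, Low, Low): Plant 1 gets 3, best alternative 2; Plant 2 gets 3, best alternative 1; Plant 3 gets 7, best alternative 1. No profitable deviation — NE.
(Idle, Low, Medium): Plant 1 can switch to Low (0 → 4). Not NE.
(Idle, Low, High): Plant 1 can switch to Low (4 → 8). Not NE.
(Idle, Medium, Low): Plant 2 can switch to Low (1 → 3). Not NE.
(Idle, Medium, Medium): Plant 1 gets 8, best alternative 2; Plant 2 gets 6, best alternative 1; Plant 3 gets 8, best alternative 7. No profitable deviation — NE.
(Idle, Medium, High): Plant 3 can switch to Medium (7 → 8). Not NE.
(Low, Low, Low): Plant 1 can switch to Idle (2 → 3). Not NE.
(Low, Low, Medium): Plant 3 can switch to Low (3 → 5). Not NE.
(Low, Low, High): Plant 1 gets 8, best alternative 4; Plant 2 gets 2, best alternative 1; Plant 3 gets 7, best alternative 5. No profitable deviation — NE.
(Low, Medium, Low): Plant 1 can switch to Idle (0 → 4). Not NE.
(Low, Medium, Medium): Plant 1 can switch to Idle (2 → 8). Not NE.
(The remaining 1 profile has a profitable deviation by the same check.)

The pure Nash equilibria are (Idle, Low, Low) and (Idle, Medium, Medium) and (Low, Low, High).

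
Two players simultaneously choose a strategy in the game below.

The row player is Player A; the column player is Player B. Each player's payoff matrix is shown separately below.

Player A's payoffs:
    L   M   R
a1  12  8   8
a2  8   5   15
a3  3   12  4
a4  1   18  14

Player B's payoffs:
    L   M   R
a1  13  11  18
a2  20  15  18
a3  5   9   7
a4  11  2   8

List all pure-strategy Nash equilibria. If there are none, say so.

This game has no pure Nash equilibrium.

Player A against L: payoffs 12, 8, 3, 1 → best response a1.
Player A against M: payoffs 8, 5, 12, 18 → best response a4.
Player A against R: payoffs 8, 15, 4, 14 → best response a2.
Player B against a1: payoffs 13, 11, 18 → best response R.
Player B against a2: payoffs 20, 15, 18 → best response L.
Player B against a3: payoffs 5, 9, 7 → best response M.
Player B against a4: payoffs 11, 2, 8 → best response L.
No profile is a mutual best response for all players.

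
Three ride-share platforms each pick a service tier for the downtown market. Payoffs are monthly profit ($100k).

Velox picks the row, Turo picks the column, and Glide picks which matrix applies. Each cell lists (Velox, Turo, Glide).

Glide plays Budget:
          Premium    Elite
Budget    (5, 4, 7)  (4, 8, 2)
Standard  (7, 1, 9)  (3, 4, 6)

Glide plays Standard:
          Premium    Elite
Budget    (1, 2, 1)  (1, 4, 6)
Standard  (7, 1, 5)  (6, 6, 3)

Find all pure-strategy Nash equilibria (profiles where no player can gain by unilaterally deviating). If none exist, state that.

This game has no pure Nash equilibrium.

For each player, find the best response to each opponent profile; mutual best responses are the pure NE.
Velox against (Premium, Budget): payoffs 5, 7 → best response Standard.
Velox against (Premium, Standard): payoffs 1, 7 → best response Standard.
Velox against (Elite, Budget): payoffs 4, 3 → best response Budget.
Velox against (Elite, Standard): payoffs 1, 6 → best response Standard.
Turo against (Budget, Budget): payoffs 4, 8 → best response Elite.
Turo against (Budget, Standard): payoffs 2, 4 → best response Elite.
Turo against (Standard, Budget): payoffs 1, 4 → best response Elite.
Turo against (Standard, Standard): payoffs 1, 6 → best response Elite.
Glide against (Budget, Premium): payoffs 7, 1 → best response Budget.
Glide against (Budget, Elite): payoffs 2, 6 → best response Standard.
Glide against (Standard, Premium): payoffs 9, 5 → best response Budget.
Glide against (Standard, Elite): payoffs 6, 3 → best response Budget.
No profile is a mutual best response for all players.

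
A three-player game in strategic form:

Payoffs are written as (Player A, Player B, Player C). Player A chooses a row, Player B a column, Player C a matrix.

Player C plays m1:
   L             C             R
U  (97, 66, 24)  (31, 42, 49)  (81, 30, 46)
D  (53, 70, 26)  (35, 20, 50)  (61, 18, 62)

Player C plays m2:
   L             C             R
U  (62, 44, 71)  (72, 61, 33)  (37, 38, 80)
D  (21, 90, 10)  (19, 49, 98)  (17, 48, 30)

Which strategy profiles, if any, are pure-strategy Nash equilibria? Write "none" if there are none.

Player A against (L, m1): payoffs 97, 53 → best response U.
Player A against (L, m2): payoffs 62, 21 → best response U.
Player A against (C, m1): payoffs 31, 35 → best response D.
Player A against (C, m2): payoffs 72, 19 → best response U.
Player A against (R, m1): payoffs 81, 61 → best response U.
Player A against (R, m2): payoffs 37, 17 → best response U.
Player B against (U, m1): payoffs 66, 42, 30 → best response L.
Player B against (U, m2): payoffs 44, 61, 38 → best response C.
Player B against (D, m1): payoffs 70, 20, 18 → best response L.
Player B against (D, m2): payoffs 90, 49, 48 → best response L.
Player C against (U, L): payoffs 24, 71 → best response m2.
Player C against (U, C): payoffs 49, 33 → best response m1.
Player C against (U, R): payoffs 46, 80 → best response m2.
Player C against (D, L): payoffs 26, 10 → best response m1.
Player C against (D, C): payoffs 50, 98 → best response m2.
Player C against (D, R): payoffs 62, 30 → best response m1.
No profile is a mutual best response for all players.

There is no pure-strategy Nash equilibrium.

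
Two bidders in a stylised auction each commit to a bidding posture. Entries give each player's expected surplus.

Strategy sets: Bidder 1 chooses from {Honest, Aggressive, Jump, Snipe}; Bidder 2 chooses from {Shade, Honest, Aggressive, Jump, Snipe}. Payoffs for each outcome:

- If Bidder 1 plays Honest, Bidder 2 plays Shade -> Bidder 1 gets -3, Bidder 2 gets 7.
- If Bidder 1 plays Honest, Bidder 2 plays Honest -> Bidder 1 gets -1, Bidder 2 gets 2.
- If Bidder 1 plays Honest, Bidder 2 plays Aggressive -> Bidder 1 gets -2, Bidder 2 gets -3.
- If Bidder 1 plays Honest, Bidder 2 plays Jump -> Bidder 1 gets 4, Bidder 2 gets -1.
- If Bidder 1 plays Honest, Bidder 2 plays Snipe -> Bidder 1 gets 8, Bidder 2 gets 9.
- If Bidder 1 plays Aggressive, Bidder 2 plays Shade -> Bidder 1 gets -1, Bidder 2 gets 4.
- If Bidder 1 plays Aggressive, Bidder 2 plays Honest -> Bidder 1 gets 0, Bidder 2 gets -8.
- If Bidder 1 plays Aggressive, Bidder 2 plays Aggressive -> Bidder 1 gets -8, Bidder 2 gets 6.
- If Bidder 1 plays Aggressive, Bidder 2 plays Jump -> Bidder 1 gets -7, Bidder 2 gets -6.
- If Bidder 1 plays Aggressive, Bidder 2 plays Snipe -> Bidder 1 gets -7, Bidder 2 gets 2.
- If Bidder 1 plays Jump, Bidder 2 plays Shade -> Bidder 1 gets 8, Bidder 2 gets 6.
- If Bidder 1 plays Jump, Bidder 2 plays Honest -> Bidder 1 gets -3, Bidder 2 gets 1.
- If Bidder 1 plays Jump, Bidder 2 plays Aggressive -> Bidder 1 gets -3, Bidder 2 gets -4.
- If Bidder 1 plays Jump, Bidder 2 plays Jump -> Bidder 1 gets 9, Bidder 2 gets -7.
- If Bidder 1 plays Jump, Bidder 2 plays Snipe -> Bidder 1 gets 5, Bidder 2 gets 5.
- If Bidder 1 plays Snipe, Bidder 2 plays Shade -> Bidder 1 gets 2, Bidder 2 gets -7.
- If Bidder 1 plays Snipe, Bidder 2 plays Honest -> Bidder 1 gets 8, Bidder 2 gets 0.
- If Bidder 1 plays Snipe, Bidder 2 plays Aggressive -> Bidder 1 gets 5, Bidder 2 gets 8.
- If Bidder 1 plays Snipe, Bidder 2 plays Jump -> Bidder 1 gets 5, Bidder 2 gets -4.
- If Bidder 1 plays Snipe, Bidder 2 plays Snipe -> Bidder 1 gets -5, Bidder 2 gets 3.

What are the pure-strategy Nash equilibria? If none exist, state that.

For each player, find the best response to each opponent profile; mutual best responses are the pure NE.
Bidder 1 against Shade: payoffs -3, -1, 8, 2 → best response Jump.
Bidder 1 against Honest: payoffs -1, 0, -3, 8 → best response Snipe.
Bidder 1 against Aggressive: payoffs -2, -8, -3, 5 → best response Snipe.
Bidder 1 against Jump: payoffs 4, -7, 9, 5 → best response Jump.
Bidder 1 against Snipe: payoffs 8, -7, 5, -5 → best response Honest.
Bidder 2 against Honest: payoffs 7, 2, -3, -1, 9 → best response Snipe.
Bidder 2 against Aggressive: payoffs 4, -8, 6, -6, 2 → best response Aggressive.
Bidder 2 against Jump: payoffs 6, 1, -4, -7, 5 → best response Shade.
Bidder 2 against Snipe: payoffs -7, 0, 8, -4, 3 → best response Aggressive.
Mutual best responses: (Honest, Snipe); (Jump, Shade); (Snipe, Aggressive).

Pure-strategy Nash equilibria: (Honest, Snipe); (Jump, Shade); (Snipe, Aggressive)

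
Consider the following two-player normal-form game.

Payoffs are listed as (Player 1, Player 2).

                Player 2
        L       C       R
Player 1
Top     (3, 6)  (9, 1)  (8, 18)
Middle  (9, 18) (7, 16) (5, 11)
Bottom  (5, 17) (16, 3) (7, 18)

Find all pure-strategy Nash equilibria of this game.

Player 1 against L: payoffs 3, 9, 5 → best response Middle.
Player 1 against C: payoffs 9, 7, 16 → best response Bottom.
Player 1 against R: payoffs 8, 5, 7 → best response Top.
Player 2 against Top: payoffs 6, 1, 18 → best response R.
Player 2 against Middle: payoffs 18, 16, 11 → best response L.
Player 2 against Bottom: payoffs 17, 3, 18 → best response R.
Mutual best responses: (Top, R); (Middle, L).

Pure-strategy Nash equilibria: (Top, R); (Middle, L)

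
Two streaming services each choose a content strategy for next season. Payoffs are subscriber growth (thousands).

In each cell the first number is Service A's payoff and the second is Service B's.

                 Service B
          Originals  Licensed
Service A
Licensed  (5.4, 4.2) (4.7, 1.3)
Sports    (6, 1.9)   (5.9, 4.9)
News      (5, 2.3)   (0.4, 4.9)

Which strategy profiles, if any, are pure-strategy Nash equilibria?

The unique pure-strategy Nash equilibrium is (Sports, Licensed).

For each player, find the best response to each opponent profile; mutual best responses are the pure NE.
Service A against Originals: payoffs 5.4, 6, 5 → best response Sports.
Service A against Licensed: payoffs 4.7, 5.9, 0.4 → best response Sports.
Service B against Licensed: payoffs 4.2, 1.3 → best response Originals.
Service B against Sports: payoffs 1.9, 4.9 → best response Licensed.
Service B against News: payoffs 2.3, 4.9 → best response Licensed.
Mutual best responses: (Sports, Licensed).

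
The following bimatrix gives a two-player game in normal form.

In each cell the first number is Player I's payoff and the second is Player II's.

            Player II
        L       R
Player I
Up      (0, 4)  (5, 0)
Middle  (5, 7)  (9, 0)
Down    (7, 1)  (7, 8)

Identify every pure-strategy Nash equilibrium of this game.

Player I against L: payoffs 0, 5, 7 → best response Down.
Player I against R: payoffs 5, 9, 7 → best response Middle.
Player II against Up: payoffs 4, 0 → best response L.
Player II against Middle: payoffs 7, 0 → best response L.
Player II against Down: payoffs 1, 8 → best response R.
No profile is a mutual best response for all players.

There is no pure-strategy Nash equilibrium.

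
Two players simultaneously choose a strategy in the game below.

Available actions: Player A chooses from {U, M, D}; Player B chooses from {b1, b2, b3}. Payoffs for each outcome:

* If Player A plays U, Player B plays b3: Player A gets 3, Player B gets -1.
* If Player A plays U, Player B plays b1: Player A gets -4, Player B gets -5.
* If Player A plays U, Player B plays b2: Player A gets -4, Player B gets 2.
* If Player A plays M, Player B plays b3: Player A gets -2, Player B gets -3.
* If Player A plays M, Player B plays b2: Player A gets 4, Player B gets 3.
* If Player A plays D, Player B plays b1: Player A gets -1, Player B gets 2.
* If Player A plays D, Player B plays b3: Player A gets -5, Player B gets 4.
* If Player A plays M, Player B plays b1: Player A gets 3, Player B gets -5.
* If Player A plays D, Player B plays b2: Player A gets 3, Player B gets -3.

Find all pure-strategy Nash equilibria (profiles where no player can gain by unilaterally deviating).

(M, b2)

Check each profile: it is a Nash equilibrium iff no player can strictly gain by switching unilaterally.
(U, b1): Player A can switch to M (-4 → 3). Not NE.
(U, b2): Player A can switch to M (-4 → 4). Not NE.
(U, b3): Player B can switch to b2 (-1 → 2). Not NE.
(M, b1): Player B can switch to b2 (-5 → 3). Not NE.
(M, b2): Player A gets 4, best alternative 3; Player B gets 3, best alternative -3. No profitable deviation — NE.
(M, b3): Player A can switch to U (-2 → 3). Not NE.
(D, b1): Player A can switch to M (-1 → 3). Not NE.
(D, b2): Player A can switch to M (3 → 4). Not NE.
(D, b3): Player A can switch to U (-5 → 3). Not NE.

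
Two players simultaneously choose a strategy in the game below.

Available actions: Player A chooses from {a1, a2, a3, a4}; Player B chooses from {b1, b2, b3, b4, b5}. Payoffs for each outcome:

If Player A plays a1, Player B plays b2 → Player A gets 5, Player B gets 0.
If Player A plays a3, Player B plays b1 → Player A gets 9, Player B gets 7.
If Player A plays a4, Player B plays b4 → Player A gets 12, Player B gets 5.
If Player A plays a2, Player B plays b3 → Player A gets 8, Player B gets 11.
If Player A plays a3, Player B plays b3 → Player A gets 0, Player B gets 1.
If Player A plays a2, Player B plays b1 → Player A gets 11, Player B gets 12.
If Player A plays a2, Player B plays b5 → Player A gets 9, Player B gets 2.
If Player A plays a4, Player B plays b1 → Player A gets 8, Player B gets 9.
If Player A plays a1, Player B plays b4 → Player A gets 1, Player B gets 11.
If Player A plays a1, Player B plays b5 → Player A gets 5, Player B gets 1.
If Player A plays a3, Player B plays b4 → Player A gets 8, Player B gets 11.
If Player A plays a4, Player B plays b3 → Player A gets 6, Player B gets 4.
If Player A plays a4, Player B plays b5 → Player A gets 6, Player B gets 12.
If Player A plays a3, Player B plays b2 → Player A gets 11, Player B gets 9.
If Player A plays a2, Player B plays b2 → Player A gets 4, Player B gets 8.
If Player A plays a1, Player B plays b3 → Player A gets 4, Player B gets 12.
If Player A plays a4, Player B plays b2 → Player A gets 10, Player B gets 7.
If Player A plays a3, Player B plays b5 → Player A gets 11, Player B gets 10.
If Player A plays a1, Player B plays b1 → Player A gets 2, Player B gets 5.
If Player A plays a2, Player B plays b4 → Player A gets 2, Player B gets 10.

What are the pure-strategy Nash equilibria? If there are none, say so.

Pure NE: (a2, b1)

Mark each player's best response to every combination of opponents' strategies; a profile where every player is best-responding is a pure Nash equilibrium.
Player A against b1: payoffs 2, 11, 9, 8 → best response a2.
Player A against b2: payoffs 5, 4, 11, 10 → best response a3.
Player A against b3: payoffs 4, 8, 0, 6 → best response a2.
Player A against b4: payoffs 1, 2, 8, 12 → best response a4.
Player A against b5: payoffs 5, 9, 11, 6 → best response a3.
Player B against a1: payoffs 5, 0, 12, 11, 1 → best response b3.
Player B against a2: payoffs 12, 8, 11, 10, 2 → best response b1.
Player B against a3: payoffs 7, 9, 1, 11, 10 → best response b4.
Player B against a4: payoffs 9, 7, 4, 5, 12 → best response b5.
Mutual best responses: (a2, b1).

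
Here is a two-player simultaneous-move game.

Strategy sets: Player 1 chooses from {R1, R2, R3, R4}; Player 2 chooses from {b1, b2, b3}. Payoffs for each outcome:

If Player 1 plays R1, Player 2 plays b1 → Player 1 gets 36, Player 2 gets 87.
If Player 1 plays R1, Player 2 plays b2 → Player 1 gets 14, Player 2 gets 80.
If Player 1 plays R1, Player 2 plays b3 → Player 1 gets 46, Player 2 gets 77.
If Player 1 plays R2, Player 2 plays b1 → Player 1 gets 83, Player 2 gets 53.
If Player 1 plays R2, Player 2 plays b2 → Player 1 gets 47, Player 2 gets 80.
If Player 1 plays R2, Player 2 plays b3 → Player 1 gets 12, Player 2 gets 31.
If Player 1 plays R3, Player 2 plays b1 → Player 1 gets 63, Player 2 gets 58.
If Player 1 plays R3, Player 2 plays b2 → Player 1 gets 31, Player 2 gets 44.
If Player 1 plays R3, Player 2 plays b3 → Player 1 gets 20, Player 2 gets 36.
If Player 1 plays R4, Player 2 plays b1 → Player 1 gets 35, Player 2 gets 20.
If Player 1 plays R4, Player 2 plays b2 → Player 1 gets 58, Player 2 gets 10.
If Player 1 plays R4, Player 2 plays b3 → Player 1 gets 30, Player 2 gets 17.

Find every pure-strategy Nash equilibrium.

There is no pure-strategy Nash equilibrium.

Player 1 against b1: payoffs 36, 83, 63, 35 → best response R2.
Player 1 against b2: payoffs 14, 47, 31, 58 → best response R4.
Player 1 against b3: payoffs 46, 12, 20, 30 → best response R1.
Player 2 against R1: payoffs 87, 80, 77 → best response b1.
Player 2 against R2: payoffs 53, 80, 31 → best response b2.
Player 2 against R3: payoffs 58, 44, 36 → best response b1.
Player 2 against R4: payoffs 20, 10, 17 → best response b1.
No profile is a mutual best response for all players.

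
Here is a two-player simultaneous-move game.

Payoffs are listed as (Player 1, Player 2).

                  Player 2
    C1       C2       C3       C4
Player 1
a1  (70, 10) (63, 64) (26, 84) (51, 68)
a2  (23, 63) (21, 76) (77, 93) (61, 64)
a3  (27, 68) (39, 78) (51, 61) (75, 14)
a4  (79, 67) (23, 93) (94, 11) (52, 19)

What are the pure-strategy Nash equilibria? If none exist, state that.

Player 1 against C1: payoffs 70, 23, 27, 79 → best response a4.
Player 1 against C2: payoffs 63, 21, 39, 23 → best response a1.
Player 1 against C3: payoffs 26, 77, 51, 94 → best response a4.
Player 1 against C4: payoffs 51, 61, 75, 52 → best response a3.
Player 2 against a1: payoffs 10, 64, 84, 68 → best response C3.
Player 2 against a2: payoffs 63, 76, 93, 64 → best response C3.
Player 2 against a3: payoffs 68, 78, 61, 14 → best response C2.
Player 2 against a4: payoffs 67, 93, 11, 19 → best response C2.
No profile is a mutual best response for all players.

none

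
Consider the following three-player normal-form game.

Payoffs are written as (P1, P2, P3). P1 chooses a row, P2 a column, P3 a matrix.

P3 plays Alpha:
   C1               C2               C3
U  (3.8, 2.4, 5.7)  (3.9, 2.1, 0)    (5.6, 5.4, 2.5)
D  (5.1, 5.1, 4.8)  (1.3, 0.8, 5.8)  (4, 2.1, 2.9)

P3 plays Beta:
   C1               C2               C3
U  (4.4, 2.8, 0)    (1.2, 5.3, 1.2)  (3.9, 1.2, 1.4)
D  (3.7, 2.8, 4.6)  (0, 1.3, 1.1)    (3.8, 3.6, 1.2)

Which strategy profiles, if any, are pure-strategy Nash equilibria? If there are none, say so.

(U, C2, Beta) and (U, C3, Alpha) and (D, C1, Alpha)

P1 against (C1, Alpha): payoffs 3.8, 5.1 → best response D.
P1 against (C1, Beta): payoffs 4.4, 3.7 → best response U.
P1 against (C2, Alpha): payoffs 3.9, 1.3 → best response U.
P1 against (C2, Beta): payoffs 1.2, 0 → best response U.
P1 against (C3, Alpha): payoffs 5.6, 4 → best response U.
P1 against (C3, Beta): payoffs 3.9, 3.8 → best response U.
P2 against (U, Alpha): payoffs 2.4, 2.1, 5.4 → best response C3.
P2 against (U, Beta): payoffs 2.8, 5.3, 1.2 → best response C2.
P2 against (D, Alpha): payoffs 5.1, 0.8, 2.1 → best response C1.
P2 against (D, Beta): payoffs 2.8, 1.3, 3.6 → best response C3.
P3 against (U, C1): payoffs 5.7, 0 → best response Alpha.
P3 against (U, C2): payoffs 0, 1.2 → best response Beta.
P3 against (U, C3): payoffs 2.5, 1.4 → best response Alpha.
P3 against (D, C1): payoffs 4.8, 4.6 → best response Alpha.
P3 against (D, C2): payoffs 5.8, 1.1 → best response Alpha.
P3 against (D, C3): payoffs 2.9, 1.2 → best response Alpha.
Mutual best responses: (U, C2, Beta); (U, C3, Alpha); (D, C1, Alpha).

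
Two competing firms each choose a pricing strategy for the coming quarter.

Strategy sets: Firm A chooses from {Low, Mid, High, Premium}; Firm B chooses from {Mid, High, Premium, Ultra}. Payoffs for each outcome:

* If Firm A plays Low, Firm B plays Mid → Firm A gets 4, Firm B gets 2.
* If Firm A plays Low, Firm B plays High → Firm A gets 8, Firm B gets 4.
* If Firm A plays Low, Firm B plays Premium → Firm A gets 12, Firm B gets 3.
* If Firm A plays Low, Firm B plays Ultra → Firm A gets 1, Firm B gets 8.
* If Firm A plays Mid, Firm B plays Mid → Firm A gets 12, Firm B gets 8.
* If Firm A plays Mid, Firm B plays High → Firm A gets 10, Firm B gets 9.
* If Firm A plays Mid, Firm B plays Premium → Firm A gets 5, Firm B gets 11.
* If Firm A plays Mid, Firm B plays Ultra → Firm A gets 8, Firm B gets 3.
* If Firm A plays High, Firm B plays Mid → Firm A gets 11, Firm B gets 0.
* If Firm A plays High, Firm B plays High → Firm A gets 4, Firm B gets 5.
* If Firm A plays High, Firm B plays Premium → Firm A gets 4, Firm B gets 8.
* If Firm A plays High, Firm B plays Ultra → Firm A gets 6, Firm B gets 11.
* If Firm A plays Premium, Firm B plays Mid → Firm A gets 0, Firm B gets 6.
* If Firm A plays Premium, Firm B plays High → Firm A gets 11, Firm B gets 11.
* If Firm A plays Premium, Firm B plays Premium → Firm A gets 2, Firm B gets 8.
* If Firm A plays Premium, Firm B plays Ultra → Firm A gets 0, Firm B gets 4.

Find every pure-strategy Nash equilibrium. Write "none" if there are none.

The unique pure-strategy Nash equilibrium is (Premium, High).

Mark each player's best response to every combination of opponents' strategies; a profile where every player is best-responding is a pure Nash equilibrium.
Firm A against Mid: payoffs 4, 12, 11, 0 → best response Mid.
Firm A against High: payoffs 8, 10, 4, 11 → best response Premium.
Firm A against Premium: payoffs 12, 5, 4, 2 → best response Low.
Firm A against Ultra: payoffs 1, 8, 6, 0 → best response Mid.
Firm B against Low: payoffs 2, 4, 3, 8 → best response Ultra.
Firm B against Mid: payoffs 8, 9, 11, 3 → best response Premium.
Firm B against High: payoffs 0, 5, 8, 11 → best response Ultra.
Firm B against Premium: payoffs 6, 11, 8, 4 → best response High.
Mutual best responses: (Premium, High).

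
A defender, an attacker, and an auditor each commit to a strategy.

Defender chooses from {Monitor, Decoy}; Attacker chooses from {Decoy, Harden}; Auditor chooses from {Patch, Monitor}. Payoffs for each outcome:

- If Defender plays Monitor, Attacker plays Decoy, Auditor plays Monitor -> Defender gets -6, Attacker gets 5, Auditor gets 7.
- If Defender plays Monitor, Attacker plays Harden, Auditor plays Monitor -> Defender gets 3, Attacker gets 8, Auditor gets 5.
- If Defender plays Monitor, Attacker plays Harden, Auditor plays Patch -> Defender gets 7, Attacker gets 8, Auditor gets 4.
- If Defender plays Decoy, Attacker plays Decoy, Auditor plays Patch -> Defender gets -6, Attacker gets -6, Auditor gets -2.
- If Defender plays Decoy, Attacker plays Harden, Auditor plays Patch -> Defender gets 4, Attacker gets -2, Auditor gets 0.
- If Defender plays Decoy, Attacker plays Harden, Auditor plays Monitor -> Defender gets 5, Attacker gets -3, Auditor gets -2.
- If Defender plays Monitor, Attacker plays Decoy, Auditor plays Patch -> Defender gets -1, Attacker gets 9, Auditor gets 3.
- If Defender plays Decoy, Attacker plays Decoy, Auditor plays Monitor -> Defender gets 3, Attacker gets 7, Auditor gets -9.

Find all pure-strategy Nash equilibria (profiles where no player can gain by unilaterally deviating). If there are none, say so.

none

(Monitor, Decoy, Patch): Auditor can switch to Monitor (3 → 7). Not NE.
(Monitor, Decoy, Monitor): Defender can switch to Decoy (-6 → 3). Not NE.
(Monitor, Harden, Patch): Attacker can switch to Decoy (8 → 9). Not NE.
(Monitor, Harden, Monitor): Defender can switch to Decoy (3 → 5). Not NE.
(Decoy, Decoy, Patch): Defender can switch to Monitor (-6 → -1). Not NE.
(Decoy, Decoy, Monitor): Auditor can switch to Patch (-9 → -2). Not NE.
(Decoy, Harden, Patch): Defender can switch to Monitor (4 → 7). Not NE.
(Decoy, Harden, Monitor): Attacker can switch to Decoy (-3 → 7). Not NE.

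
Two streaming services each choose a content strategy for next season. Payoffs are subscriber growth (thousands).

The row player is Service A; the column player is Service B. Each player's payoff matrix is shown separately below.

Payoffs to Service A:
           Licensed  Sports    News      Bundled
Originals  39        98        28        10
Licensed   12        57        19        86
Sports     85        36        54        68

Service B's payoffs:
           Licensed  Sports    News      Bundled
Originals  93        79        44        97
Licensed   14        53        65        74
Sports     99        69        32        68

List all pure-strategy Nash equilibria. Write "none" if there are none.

(Licensed, Bundled) and (Sports, Licensed)

Service A against Licensed: payoffs 39, 12, 85 → best response Sports.
Service A against Sports: payoffs 98, 57, 36 → best response Originals.
Service A against News: payoffs 28, 19, 54 → best response Sports.
Service A against Bundled: payoffs 10, 86, 68 → best response Licensed.
Service B against Originals: payoffs 93, 79, 44, 97 → best response Bundled.
Service B against Licensed: payoffs 14, 53, 65, 74 → best response Bundled.
Service B against Sports: payoffs 99, 69, 32, 68 → best response Licensed.
Mutual best responses: (Licensed, Bundled); (Sports, Licensed).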